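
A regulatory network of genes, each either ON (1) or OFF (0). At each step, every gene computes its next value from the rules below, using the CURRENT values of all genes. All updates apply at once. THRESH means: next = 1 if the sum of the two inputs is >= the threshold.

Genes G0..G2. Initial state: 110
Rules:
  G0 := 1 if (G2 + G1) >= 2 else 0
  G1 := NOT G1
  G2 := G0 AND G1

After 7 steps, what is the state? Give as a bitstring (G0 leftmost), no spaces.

Step 1: G0=(0+1>=2)=0 G1=NOT G1=NOT 1=0 G2=G0&G1=1&1=1 -> 001
Step 2: G0=(1+0>=2)=0 G1=NOT G1=NOT 0=1 G2=G0&G1=0&0=0 -> 010
Step 3: G0=(0+1>=2)=0 G1=NOT G1=NOT 1=0 G2=G0&G1=0&1=0 -> 000
Step 4: G0=(0+0>=2)=0 G1=NOT G1=NOT 0=1 G2=G0&G1=0&0=0 -> 010
Step 5: G0=(0+1>=2)=0 G1=NOT G1=NOT 1=0 G2=G0&G1=0&1=0 -> 000
Step 6: G0=(0+0>=2)=0 G1=NOT G1=NOT 0=1 G2=G0&G1=0&0=0 -> 010
Step 7: G0=(0+1>=2)=0 G1=NOT G1=NOT 1=0 G2=G0&G1=0&1=0 -> 000

000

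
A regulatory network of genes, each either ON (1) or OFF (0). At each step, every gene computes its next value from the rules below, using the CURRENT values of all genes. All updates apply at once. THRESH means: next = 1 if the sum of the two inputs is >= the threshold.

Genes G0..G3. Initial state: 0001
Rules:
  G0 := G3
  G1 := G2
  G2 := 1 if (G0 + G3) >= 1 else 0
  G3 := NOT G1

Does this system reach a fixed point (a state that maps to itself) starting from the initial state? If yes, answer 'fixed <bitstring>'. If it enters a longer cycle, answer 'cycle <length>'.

Answer: cycle 7

Derivation:
Step 0: 0001
Step 1: G0=G3=1 G1=G2=0 G2=(0+1>=1)=1 G3=NOT G1=NOT 0=1 -> 1011
Step 2: G0=G3=1 G1=G2=1 G2=(1+1>=1)=1 G3=NOT G1=NOT 0=1 -> 1111
Step 3: G0=G3=1 G1=G2=1 G2=(1+1>=1)=1 G3=NOT G1=NOT 1=0 -> 1110
Step 4: G0=G3=0 G1=G2=1 G2=(1+0>=1)=1 G3=NOT G1=NOT 1=0 -> 0110
Step 5: G0=G3=0 G1=G2=1 G2=(0+0>=1)=0 G3=NOT G1=NOT 1=0 -> 0100
Step 6: G0=G3=0 G1=G2=0 G2=(0+0>=1)=0 G3=NOT G1=NOT 1=0 -> 0000
Step 7: G0=G3=0 G1=G2=0 G2=(0+0>=1)=0 G3=NOT G1=NOT 0=1 -> 0001
Cycle of length 7 starting at step 0 -> no fixed point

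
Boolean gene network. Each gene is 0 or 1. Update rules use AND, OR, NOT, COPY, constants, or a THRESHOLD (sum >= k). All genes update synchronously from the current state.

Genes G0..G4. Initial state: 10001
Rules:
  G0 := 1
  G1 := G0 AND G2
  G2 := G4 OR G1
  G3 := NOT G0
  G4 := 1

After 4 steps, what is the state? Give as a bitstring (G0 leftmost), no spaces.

Step 1: G0=1(const) G1=G0&G2=1&0=0 G2=G4|G1=1|0=1 G3=NOT G0=NOT 1=0 G4=1(const) -> 10101
Step 2: G0=1(const) G1=G0&G2=1&1=1 G2=G4|G1=1|0=1 G3=NOT G0=NOT 1=0 G4=1(const) -> 11101
Step 3: G0=1(const) G1=G0&G2=1&1=1 G2=G4|G1=1|1=1 G3=NOT G0=NOT 1=0 G4=1(const) -> 11101
Step 4: G0=1(const) G1=G0&G2=1&1=1 G2=G4|G1=1|1=1 G3=NOT G0=NOT 1=0 G4=1(const) -> 11101

11101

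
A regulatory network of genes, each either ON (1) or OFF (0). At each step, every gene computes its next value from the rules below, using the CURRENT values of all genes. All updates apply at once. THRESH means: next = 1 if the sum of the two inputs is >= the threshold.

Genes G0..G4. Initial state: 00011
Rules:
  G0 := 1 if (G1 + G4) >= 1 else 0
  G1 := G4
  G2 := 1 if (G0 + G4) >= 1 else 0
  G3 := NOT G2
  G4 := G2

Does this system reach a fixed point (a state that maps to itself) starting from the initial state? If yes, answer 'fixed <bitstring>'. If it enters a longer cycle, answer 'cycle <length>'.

Step 0: 00011
Step 1: G0=(0+1>=1)=1 G1=G4=1 G2=(0+1>=1)=1 G3=NOT G2=NOT 0=1 G4=G2=0 -> 11110
Step 2: G0=(1+0>=1)=1 G1=G4=0 G2=(1+0>=1)=1 G3=NOT G2=NOT 1=0 G4=G2=1 -> 10101
Step 3: G0=(0+1>=1)=1 G1=G4=1 G2=(1+1>=1)=1 G3=NOT G2=NOT 1=0 G4=G2=1 -> 11101
Step 4: G0=(1+1>=1)=1 G1=G4=1 G2=(1+1>=1)=1 G3=NOT G2=NOT 1=0 G4=G2=1 -> 11101
Fixed point reached at step 3: 11101

Answer: fixed 11101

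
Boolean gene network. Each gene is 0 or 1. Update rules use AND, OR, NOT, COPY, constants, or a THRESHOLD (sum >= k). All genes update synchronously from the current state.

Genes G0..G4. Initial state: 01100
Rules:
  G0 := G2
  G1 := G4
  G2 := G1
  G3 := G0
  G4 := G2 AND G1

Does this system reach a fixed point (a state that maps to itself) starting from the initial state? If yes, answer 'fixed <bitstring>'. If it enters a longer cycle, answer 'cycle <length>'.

Answer: fixed 00000

Derivation:
Step 0: 01100
Step 1: G0=G2=1 G1=G4=0 G2=G1=1 G3=G0=0 G4=G2&G1=1&1=1 -> 10101
Step 2: G0=G2=1 G1=G4=1 G2=G1=0 G3=G0=1 G4=G2&G1=1&0=0 -> 11010
Step 3: G0=G2=0 G1=G4=0 G2=G1=1 G3=G0=1 G4=G2&G1=0&1=0 -> 00110
Step 4: G0=G2=1 G1=G4=0 G2=G1=0 G3=G0=0 G4=G2&G1=1&0=0 -> 10000
Step 5: G0=G2=0 G1=G4=0 G2=G1=0 G3=G0=1 G4=G2&G1=0&0=0 -> 00010
Step 6: G0=G2=0 G1=G4=0 G2=G1=0 G3=G0=0 G4=G2&G1=0&0=0 -> 00000
Step 7: G0=G2=0 G1=G4=0 G2=G1=0 G3=G0=0 G4=G2&G1=0&0=0 -> 00000
Fixed point reached at step 6: 00000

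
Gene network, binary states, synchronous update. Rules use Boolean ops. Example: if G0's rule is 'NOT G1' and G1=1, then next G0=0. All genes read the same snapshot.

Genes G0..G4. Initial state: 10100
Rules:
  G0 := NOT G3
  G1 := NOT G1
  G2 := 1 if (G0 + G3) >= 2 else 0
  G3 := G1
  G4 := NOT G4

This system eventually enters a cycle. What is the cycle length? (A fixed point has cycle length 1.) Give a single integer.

Step 0: 10100
Step 1: G0=NOT G3=NOT 0=1 G1=NOT G1=NOT 0=1 G2=(1+0>=2)=0 G3=G1=0 G4=NOT G4=NOT 0=1 -> 11001
Step 2: G0=NOT G3=NOT 0=1 G1=NOT G1=NOT 1=0 G2=(1+0>=2)=0 G3=G1=1 G4=NOT G4=NOT 1=0 -> 10010
Step 3: G0=NOT G3=NOT 1=0 G1=NOT G1=NOT 0=1 G2=(1+1>=2)=1 G3=G1=0 G4=NOT G4=NOT 0=1 -> 01101
Step 4: G0=NOT G3=NOT 0=1 G1=NOT G1=NOT 1=0 G2=(0+0>=2)=0 G3=G1=1 G4=NOT G4=NOT 1=0 -> 10010
State from step 4 equals state from step 2 -> cycle length 2

Answer: 2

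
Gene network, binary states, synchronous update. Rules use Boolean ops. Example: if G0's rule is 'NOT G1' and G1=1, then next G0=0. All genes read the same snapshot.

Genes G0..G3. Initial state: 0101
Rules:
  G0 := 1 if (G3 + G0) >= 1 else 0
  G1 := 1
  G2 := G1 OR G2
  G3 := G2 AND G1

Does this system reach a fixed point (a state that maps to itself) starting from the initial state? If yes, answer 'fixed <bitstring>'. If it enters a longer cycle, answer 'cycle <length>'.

Answer: fixed 1111

Derivation:
Step 0: 0101
Step 1: G0=(1+0>=1)=1 G1=1(const) G2=G1|G2=1|0=1 G3=G2&G1=0&1=0 -> 1110
Step 2: G0=(0+1>=1)=1 G1=1(const) G2=G1|G2=1|1=1 G3=G2&G1=1&1=1 -> 1111
Step 3: G0=(1+1>=1)=1 G1=1(const) G2=G1|G2=1|1=1 G3=G2&G1=1&1=1 -> 1111
Fixed point reached at step 2: 1111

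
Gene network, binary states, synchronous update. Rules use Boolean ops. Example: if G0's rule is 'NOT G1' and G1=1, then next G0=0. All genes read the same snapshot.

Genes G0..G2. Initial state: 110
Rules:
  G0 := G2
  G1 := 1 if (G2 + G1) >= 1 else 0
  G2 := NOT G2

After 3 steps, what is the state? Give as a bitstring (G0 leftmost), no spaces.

Step 1: G0=G2=0 G1=(0+1>=1)=1 G2=NOT G2=NOT 0=1 -> 011
Step 2: G0=G2=1 G1=(1+1>=1)=1 G2=NOT G2=NOT 1=0 -> 110
Step 3: G0=G2=0 G1=(0+1>=1)=1 G2=NOT G2=NOT 0=1 -> 011

011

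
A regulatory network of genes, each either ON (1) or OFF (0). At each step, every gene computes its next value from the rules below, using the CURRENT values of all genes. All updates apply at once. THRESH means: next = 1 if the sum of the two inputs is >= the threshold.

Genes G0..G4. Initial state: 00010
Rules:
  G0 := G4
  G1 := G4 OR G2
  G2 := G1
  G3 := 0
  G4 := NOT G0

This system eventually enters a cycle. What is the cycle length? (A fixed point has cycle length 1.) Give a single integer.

Step 0: 00010
Step 1: G0=G4=0 G1=G4|G2=0|0=0 G2=G1=0 G3=0(const) G4=NOT G0=NOT 0=1 -> 00001
Step 2: G0=G4=1 G1=G4|G2=1|0=1 G2=G1=0 G3=0(const) G4=NOT G0=NOT 0=1 -> 11001
Step 3: G0=G4=1 G1=G4|G2=1|0=1 G2=G1=1 G3=0(const) G4=NOT G0=NOT 1=0 -> 11100
Step 4: G0=G4=0 G1=G4|G2=0|1=1 G2=G1=1 G3=0(const) G4=NOT G0=NOT 1=0 -> 01100
Step 5: G0=G4=0 G1=G4|G2=0|1=1 G2=G1=1 G3=0(const) G4=NOT G0=NOT 0=1 -> 01101
Step 6: G0=G4=1 G1=G4|G2=1|1=1 G2=G1=1 G3=0(const) G4=NOT G0=NOT 0=1 -> 11101
Step 7: G0=G4=1 G1=G4|G2=1|1=1 G2=G1=1 G3=0(const) G4=NOT G0=NOT 1=0 -> 11100
State from step 7 equals state from step 3 -> cycle length 4

Answer: 4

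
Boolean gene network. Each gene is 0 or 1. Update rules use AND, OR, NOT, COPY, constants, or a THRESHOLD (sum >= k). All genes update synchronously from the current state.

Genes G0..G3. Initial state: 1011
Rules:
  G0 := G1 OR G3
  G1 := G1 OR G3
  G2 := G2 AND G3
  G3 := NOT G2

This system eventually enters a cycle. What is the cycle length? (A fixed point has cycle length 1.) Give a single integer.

Step 0: 1011
Step 1: G0=G1|G3=0|1=1 G1=G1|G3=0|1=1 G2=G2&G3=1&1=1 G3=NOT G2=NOT 1=0 -> 1110
Step 2: G0=G1|G3=1|0=1 G1=G1|G3=1|0=1 G2=G2&G3=1&0=0 G3=NOT G2=NOT 1=0 -> 1100
Step 3: G0=G1|G3=1|0=1 G1=G1|G3=1|0=1 G2=G2&G3=0&0=0 G3=NOT G2=NOT 0=1 -> 1101
Step 4: G0=G1|G3=1|1=1 G1=G1|G3=1|1=1 G2=G2&G3=0&1=0 G3=NOT G2=NOT 0=1 -> 1101
State from step 4 equals state from step 3 -> cycle length 1

Answer: 1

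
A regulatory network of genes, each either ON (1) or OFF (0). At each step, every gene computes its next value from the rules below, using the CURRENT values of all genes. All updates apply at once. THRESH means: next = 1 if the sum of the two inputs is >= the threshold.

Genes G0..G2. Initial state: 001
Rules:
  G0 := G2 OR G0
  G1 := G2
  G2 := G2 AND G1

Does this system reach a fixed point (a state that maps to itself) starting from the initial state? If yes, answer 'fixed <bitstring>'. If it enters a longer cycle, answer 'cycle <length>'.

Answer: fixed 100

Derivation:
Step 0: 001
Step 1: G0=G2|G0=1|0=1 G1=G2=1 G2=G2&G1=1&0=0 -> 110
Step 2: G0=G2|G0=0|1=1 G1=G2=0 G2=G2&G1=0&1=0 -> 100
Step 3: G0=G2|G0=0|1=1 G1=G2=0 G2=G2&G1=0&0=0 -> 100
Fixed point reached at step 2: 100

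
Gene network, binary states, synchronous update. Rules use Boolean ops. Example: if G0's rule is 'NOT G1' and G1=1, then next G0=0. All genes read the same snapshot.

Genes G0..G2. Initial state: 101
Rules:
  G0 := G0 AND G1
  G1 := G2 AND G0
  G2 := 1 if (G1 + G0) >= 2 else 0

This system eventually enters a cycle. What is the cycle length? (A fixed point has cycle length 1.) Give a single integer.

Answer: 1

Derivation:
Step 0: 101
Step 1: G0=G0&G1=1&0=0 G1=G2&G0=1&1=1 G2=(0+1>=2)=0 -> 010
Step 2: G0=G0&G1=0&1=0 G1=G2&G0=0&0=0 G2=(1+0>=2)=0 -> 000
Step 3: G0=G0&G1=0&0=0 G1=G2&G0=0&0=0 G2=(0+0>=2)=0 -> 000
State from step 3 equals state from step 2 -> cycle length 1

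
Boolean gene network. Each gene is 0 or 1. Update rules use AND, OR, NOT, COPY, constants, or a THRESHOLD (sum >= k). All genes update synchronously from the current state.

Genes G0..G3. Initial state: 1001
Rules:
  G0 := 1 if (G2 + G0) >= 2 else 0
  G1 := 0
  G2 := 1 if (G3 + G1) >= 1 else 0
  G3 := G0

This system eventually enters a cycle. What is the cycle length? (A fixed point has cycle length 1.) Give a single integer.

Answer: 1

Derivation:
Step 0: 1001
Step 1: G0=(0+1>=2)=0 G1=0(const) G2=(1+0>=1)=1 G3=G0=1 -> 0011
Step 2: G0=(1+0>=2)=0 G1=0(const) G2=(1+0>=1)=1 G3=G0=0 -> 0010
Step 3: G0=(1+0>=2)=0 G1=0(const) G2=(0+0>=1)=0 G3=G0=0 -> 0000
Step 4: G0=(0+0>=2)=0 G1=0(const) G2=(0+0>=1)=0 G3=G0=0 -> 0000
State from step 4 equals state from step 3 -> cycle length 1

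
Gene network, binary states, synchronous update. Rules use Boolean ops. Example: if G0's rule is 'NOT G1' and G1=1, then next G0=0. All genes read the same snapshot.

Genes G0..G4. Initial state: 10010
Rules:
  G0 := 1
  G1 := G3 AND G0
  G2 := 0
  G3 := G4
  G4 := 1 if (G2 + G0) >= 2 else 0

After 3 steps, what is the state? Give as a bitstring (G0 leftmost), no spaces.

Step 1: G0=1(const) G1=G3&G0=1&1=1 G2=0(const) G3=G4=0 G4=(0+1>=2)=0 -> 11000
Step 2: G0=1(const) G1=G3&G0=0&1=0 G2=0(const) G3=G4=0 G4=(0+1>=2)=0 -> 10000
Step 3: G0=1(const) G1=G3&G0=0&1=0 G2=0(const) G3=G4=0 G4=(0+1>=2)=0 -> 10000

10000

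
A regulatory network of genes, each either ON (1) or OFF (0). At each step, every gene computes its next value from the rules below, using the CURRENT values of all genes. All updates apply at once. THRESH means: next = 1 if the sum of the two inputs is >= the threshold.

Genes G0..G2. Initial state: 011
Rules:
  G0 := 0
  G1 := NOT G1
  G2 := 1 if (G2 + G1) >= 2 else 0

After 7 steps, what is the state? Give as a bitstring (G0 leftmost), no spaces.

Step 1: G0=0(const) G1=NOT G1=NOT 1=0 G2=(1+1>=2)=1 -> 001
Step 2: G0=0(const) G1=NOT G1=NOT 0=1 G2=(1+0>=2)=0 -> 010
Step 3: G0=0(const) G1=NOT G1=NOT 1=0 G2=(0+1>=2)=0 -> 000
Step 4: G0=0(const) G1=NOT G1=NOT 0=1 G2=(0+0>=2)=0 -> 010
Step 5: G0=0(const) G1=NOT G1=NOT 1=0 G2=(0+1>=2)=0 -> 000
Step 6: G0=0(const) G1=NOT G1=NOT 0=1 G2=(0+0>=2)=0 -> 010
Step 7: G0=0(const) G1=NOT G1=NOT 1=0 G2=(0+1>=2)=0 -> 000

000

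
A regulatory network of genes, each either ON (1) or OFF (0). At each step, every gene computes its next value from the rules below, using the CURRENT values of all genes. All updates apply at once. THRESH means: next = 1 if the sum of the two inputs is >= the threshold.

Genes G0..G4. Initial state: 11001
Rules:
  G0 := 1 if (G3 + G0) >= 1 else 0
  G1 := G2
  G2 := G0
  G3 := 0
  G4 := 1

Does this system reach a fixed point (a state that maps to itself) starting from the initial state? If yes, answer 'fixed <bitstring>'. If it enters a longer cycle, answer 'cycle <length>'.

Answer: fixed 11101

Derivation:
Step 0: 11001
Step 1: G0=(0+1>=1)=1 G1=G2=0 G2=G0=1 G3=0(const) G4=1(const) -> 10101
Step 2: G0=(0+1>=1)=1 G1=G2=1 G2=G0=1 G3=0(const) G4=1(const) -> 11101
Step 3: G0=(0+1>=1)=1 G1=G2=1 G2=G0=1 G3=0(const) G4=1(const) -> 11101
Fixed point reached at step 2: 11101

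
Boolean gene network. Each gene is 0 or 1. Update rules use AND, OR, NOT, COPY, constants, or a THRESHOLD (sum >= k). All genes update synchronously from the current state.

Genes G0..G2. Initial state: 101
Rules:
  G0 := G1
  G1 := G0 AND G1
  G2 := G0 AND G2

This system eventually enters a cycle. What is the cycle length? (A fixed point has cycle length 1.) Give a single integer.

Step 0: 101
Step 1: G0=G1=0 G1=G0&G1=1&0=0 G2=G0&G2=1&1=1 -> 001
Step 2: G0=G1=0 G1=G0&G1=0&0=0 G2=G0&G2=0&1=0 -> 000
Step 3: G0=G1=0 G1=G0&G1=0&0=0 G2=G0&G2=0&0=0 -> 000
State from step 3 equals state from step 2 -> cycle length 1

Answer: 1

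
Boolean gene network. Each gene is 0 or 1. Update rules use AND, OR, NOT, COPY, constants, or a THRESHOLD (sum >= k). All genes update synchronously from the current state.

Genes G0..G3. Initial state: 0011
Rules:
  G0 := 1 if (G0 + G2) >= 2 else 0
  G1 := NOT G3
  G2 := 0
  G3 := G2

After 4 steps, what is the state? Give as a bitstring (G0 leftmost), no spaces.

Step 1: G0=(0+1>=2)=0 G1=NOT G3=NOT 1=0 G2=0(const) G3=G2=1 -> 0001
Step 2: G0=(0+0>=2)=0 G1=NOT G3=NOT 1=0 G2=0(const) G3=G2=0 -> 0000
Step 3: G0=(0+0>=2)=0 G1=NOT G3=NOT 0=1 G2=0(const) G3=G2=0 -> 0100
Step 4: G0=(0+0>=2)=0 G1=NOT G3=NOT 0=1 G2=0(const) G3=G2=0 -> 0100

0100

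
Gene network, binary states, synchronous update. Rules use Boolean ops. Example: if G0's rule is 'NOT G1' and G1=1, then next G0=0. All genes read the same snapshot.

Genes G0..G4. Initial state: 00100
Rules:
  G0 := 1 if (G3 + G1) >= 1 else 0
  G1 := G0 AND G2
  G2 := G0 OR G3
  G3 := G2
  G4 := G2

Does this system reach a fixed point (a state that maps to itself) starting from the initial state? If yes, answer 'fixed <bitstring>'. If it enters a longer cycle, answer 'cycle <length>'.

Answer: fixed 11111

Derivation:
Step 0: 00100
Step 1: G0=(0+0>=1)=0 G1=G0&G2=0&1=0 G2=G0|G3=0|0=0 G3=G2=1 G4=G2=1 -> 00011
Step 2: G0=(1+0>=1)=1 G1=G0&G2=0&0=0 G2=G0|G3=0|1=1 G3=G2=0 G4=G2=0 -> 10100
Step 3: G0=(0+0>=1)=0 G1=G0&G2=1&1=1 G2=G0|G3=1|0=1 G3=G2=1 G4=G2=1 -> 01111
Step 4: G0=(1+1>=1)=1 G1=G0&G2=0&1=0 G2=G0|G3=0|1=1 G3=G2=1 G4=G2=1 -> 10111
Step 5: G0=(1+0>=1)=1 G1=G0&G2=1&1=1 G2=G0|G3=1|1=1 G3=G2=1 G4=G2=1 -> 11111
Step 6: G0=(1+1>=1)=1 G1=G0&G2=1&1=1 G2=G0|G3=1|1=1 G3=G2=1 G4=G2=1 -> 11111
Fixed point reached at step 5: 11111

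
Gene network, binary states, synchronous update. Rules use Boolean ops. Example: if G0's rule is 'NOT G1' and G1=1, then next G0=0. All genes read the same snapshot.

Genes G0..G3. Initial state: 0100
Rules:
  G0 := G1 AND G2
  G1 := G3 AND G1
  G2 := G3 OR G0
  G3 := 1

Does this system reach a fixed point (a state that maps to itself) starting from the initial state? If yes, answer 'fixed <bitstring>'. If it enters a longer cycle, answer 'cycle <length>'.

Step 0: 0100
Step 1: G0=G1&G2=1&0=0 G1=G3&G1=0&1=0 G2=G3|G0=0|0=0 G3=1(const) -> 0001
Step 2: G0=G1&G2=0&0=0 G1=G3&G1=1&0=0 G2=G3|G0=1|0=1 G3=1(const) -> 0011
Step 3: G0=G1&G2=0&1=0 G1=G3&G1=1&0=0 G2=G3|G0=1|0=1 G3=1(const) -> 0011
Fixed point reached at step 2: 0011

Answer: fixed 0011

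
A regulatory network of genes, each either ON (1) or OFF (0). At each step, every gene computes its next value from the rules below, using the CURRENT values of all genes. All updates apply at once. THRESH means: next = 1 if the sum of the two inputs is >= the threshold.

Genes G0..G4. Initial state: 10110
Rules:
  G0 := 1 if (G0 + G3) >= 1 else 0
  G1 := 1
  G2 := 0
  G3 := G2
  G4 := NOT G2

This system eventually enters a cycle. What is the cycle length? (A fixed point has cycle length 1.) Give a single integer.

Step 0: 10110
Step 1: G0=(1+1>=1)=1 G1=1(const) G2=0(const) G3=G2=1 G4=NOT G2=NOT 1=0 -> 11010
Step 2: G0=(1+1>=1)=1 G1=1(const) G2=0(const) G3=G2=0 G4=NOT G2=NOT 0=1 -> 11001
Step 3: G0=(1+0>=1)=1 G1=1(const) G2=0(const) G3=G2=0 G4=NOT G2=NOT 0=1 -> 11001
State from step 3 equals state from step 2 -> cycle length 1

Answer: 1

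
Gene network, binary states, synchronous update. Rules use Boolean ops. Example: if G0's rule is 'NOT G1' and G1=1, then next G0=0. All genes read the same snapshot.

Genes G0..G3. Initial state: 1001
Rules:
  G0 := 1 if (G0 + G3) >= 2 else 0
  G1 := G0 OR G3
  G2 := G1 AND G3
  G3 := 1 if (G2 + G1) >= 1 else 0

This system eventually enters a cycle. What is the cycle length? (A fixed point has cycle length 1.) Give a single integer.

Step 0: 1001
Step 1: G0=(1+1>=2)=1 G1=G0|G3=1|1=1 G2=G1&G3=0&1=0 G3=(0+0>=1)=0 -> 1100
Step 2: G0=(1+0>=2)=0 G1=G0|G3=1|0=1 G2=G1&G3=1&0=0 G3=(0+1>=1)=1 -> 0101
Step 3: G0=(0+1>=2)=0 G1=G0|G3=0|1=1 G2=G1&G3=1&1=1 G3=(0+1>=1)=1 -> 0111
Step 4: G0=(0+1>=2)=0 G1=G0|G3=0|1=1 G2=G1&G3=1&1=1 G3=(1+1>=1)=1 -> 0111
State from step 4 equals state from step 3 -> cycle length 1

Answer: 1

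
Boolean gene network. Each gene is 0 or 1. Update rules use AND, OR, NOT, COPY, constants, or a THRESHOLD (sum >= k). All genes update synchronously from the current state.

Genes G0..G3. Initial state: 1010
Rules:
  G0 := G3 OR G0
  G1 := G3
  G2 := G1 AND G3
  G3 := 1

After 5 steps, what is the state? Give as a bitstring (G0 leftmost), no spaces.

Step 1: G0=G3|G0=0|1=1 G1=G3=0 G2=G1&G3=0&0=0 G3=1(const) -> 1001
Step 2: G0=G3|G0=1|1=1 G1=G3=1 G2=G1&G3=0&1=0 G3=1(const) -> 1101
Step 3: G0=G3|G0=1|1=1 G1=G3=1 G2=G1&G3=1&1=1 G3=1(const) -> 1111
Step 4: G0=G3|G0=1|1=1 G1=G3=1 G2=G1&G3=1&1=1 G3=1(const) -> 1111
Step 5: G0=G3|G0=1|1=1 G1=G3=1 G2=G1&G3=1&1=1 G3=1(const) -> 1111

1111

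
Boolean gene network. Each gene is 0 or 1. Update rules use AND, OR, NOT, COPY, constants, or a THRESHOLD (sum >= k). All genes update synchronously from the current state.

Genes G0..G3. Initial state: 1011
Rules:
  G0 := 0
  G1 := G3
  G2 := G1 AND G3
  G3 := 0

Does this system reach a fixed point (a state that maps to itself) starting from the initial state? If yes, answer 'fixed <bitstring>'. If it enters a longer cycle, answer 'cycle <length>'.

Answer: fixed 0000

Derivation:
Step 0: 1011
Step 1: G0=0(const) G1=G3=1 G2=G1&G3=0&1=0 G3=0(const) -> 0100
Step 2: G0=0(const) G1=G3=0 G2=G1&G3=1&0=0 G3=0(const) -> 0000
Step 3: G0=0(const) G1=G3=0 G2=G1&G3=0&0=0 G3=0(const) -> 0000
Fixed point reached at step 2: 0000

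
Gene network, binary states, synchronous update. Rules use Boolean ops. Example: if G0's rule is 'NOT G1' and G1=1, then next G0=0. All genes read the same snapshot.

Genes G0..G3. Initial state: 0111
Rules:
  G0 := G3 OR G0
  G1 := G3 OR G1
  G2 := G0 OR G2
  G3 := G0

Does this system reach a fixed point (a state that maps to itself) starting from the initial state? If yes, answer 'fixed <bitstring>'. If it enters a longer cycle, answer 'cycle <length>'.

Answer: fixed 1111

Derivation:
Step 0: 0111
Step 1: G0=G3|G0=1|0=1 G1=G3|G1=1|1=1 G2=G0|G2=0|1=1 G3=G0=0 -> 1110
Step 2: G0=G3|G0=0|1=1 G1=G3|G1=0|1=1 G2=G0|G2=1|1=1 G3=G0=1 -> 1111
Step 3: G0=G3|G0=1|1=1 G1=G3|G1=1|1=1 G2=G0|G2=1|1=1 G3=G0=1 -> 1111
Fixed point reached at step 2: 1111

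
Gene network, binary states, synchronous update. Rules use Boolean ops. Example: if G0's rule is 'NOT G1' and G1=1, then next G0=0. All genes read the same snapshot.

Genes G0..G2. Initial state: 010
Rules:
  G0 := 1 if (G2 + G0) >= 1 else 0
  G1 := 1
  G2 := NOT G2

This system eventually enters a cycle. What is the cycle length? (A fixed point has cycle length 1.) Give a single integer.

Step 0: 010
Step 1: G0=(0+0>=1)=0 G1=1(const) G2=NOT G2=NOT 0=1 -> 011
Step 2: G0=(1+0>=1)=1 G1=1(const) G2=NOT G2=NOT 1=0 -> 110
Step 3: G0=(0+1>=1)=1 G1=1(const) G2=NOT G2=NOT 0=1 -> 111
Step 4: G0=(1+1>=1)=1 G1=1(const) G2=NOT G2=NOT 1=0 -> 110
State from step 4 equals state from step 2 -> cycle length 2

Answer: 2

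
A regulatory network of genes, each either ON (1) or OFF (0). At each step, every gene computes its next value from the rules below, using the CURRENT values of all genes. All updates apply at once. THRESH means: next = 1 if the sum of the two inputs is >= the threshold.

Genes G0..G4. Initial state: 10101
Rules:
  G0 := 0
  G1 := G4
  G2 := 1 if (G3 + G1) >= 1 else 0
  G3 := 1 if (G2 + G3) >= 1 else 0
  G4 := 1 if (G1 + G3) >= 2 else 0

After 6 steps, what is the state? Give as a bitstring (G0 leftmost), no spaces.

Step 1: G0=0(const) G1=G4=1 G2=(0+0>=1)=0 G3=(1+0>=1)=1 G4=(0+0>=2)=0 -> 01010
Step 2: G0=0(const) G1=G4=0 G2=(1+1>=1)=1 G3=(0+1>=1)=1 G4=(1+1>=2)=1 -> 00111
Step 3: G0=0(const) G1=G4=1 G2=(1+0>=1)=1 G3=(1+1>=1)=1 G4=(0+1>=2)=0 -> 01110
Step 4: G0=0(const) G1=G4=0 G2=(1+1>=1)=1 G3=(1+1>=1)=1 G4=(1+1>=2)=1 -> 00111
Step 5: G0=0(const) G1=G4=1 G2=(1+0>=1)=1 G3=(1+1>=1)=1 G4=(0+1>=2)=0 -> 01110
Step 6: G0=0(const) G1=G4=0 G2=(1+1>=1)=1 G3=(1+1>=1)=1 G4=(1+1>=2)=1 -> 00111

00111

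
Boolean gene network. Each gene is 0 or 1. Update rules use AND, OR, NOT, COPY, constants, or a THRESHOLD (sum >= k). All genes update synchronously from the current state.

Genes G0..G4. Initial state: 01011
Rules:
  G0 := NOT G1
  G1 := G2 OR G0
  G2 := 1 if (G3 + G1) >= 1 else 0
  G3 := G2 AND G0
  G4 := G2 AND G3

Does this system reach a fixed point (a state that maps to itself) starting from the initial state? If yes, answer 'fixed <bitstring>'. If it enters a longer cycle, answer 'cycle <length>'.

Answer: fixed 01100

Derivation:
Step 0: 01011
Step 1: G0=NOT G1=NOT 1=0 G1=G2|G0=0|0=0 G2=(1+1>=1)=1 G3=G2&G0=0&0=0 G4=G2&G3=0&1=0 -> 00100
Step 2: G0=NOT G1=NOT 0=1 G1=G2|G0=1|0=1 G2=(0+0>=1)=0 G3=G2&G0=1&0=0 G4=G2&G3=1&0=0 -> 11000
Step 3: G0=NOT G1=NOT 1=0 G1=G2|G0=0|1=1 G2=(0+1>=1)=1 G3=G2&G0=0&1=0 G4=G2&G3=0&0=0 -> 01100
Step 4: G0=NOT G1=NOT 1=0 G1=G2|G0=1|0=1 G2=(0+1>=1)=1 G3=G2&G0=1&0=0 G4=G2&G3=1&0=0 -> 01100
Fixed point reached at step 3: 01100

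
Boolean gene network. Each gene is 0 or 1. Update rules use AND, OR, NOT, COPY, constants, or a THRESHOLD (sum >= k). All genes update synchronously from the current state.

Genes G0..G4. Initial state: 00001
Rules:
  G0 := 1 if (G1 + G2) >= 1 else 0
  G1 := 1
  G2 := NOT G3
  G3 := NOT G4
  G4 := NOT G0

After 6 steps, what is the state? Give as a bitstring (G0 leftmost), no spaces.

Step 1: G0=(0+0>=1)=0 G1=1(const) G2=NOT G3=NOT 0=1 G3=NOT G4=NOT 1=0 G4=NOT G0=NOT 0=1 -> 01101
Step 2: G0=(1+1>=1)=1 G1=1(const) G2=NOT G3=NOT 0=1 G3=NOT G4=NOT 1=0 G4=NOT G0=NOT 0=1 -> 11101
Step 3: G0=(1+1>=1)=1 G1=1(const) G2=NOT G3=NOT 0=1 G3=NOT G4=NOT 1=0 G4=NOT G0=NOT 1=0 -> 11100
Step 4: G0=(1+1>=1)=1 G1=1(const) G2=NOT G3=NOT 0=1 G3=NOT G4=NOT 0=1 G4=NOT G0=NOT 1=0 -> 11110
Step 5: G0=(1+1>=1)=1 G1=1(const) G2=NOT G3=NOT 1=0 G3=NOT G4=NOT 0=1 G4=NOT G0=NOT 1=0 -> 11010
Step 6: G0=(1+0>=1)=1 G1=1(const) G2=NOT G3=NOT 1=0 G3=NOT G4=NOT 0=1 G4=NOT G0=NOT 1=0 -> 11010

11010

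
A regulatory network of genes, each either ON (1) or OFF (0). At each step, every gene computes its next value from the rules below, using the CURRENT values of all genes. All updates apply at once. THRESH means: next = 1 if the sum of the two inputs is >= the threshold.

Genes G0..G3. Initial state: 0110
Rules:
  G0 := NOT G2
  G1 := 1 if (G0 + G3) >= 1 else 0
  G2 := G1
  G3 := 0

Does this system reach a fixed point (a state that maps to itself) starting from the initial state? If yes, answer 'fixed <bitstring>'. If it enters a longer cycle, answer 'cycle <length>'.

Step 0: 0110
Step 1: G0=NOT G2=NOT 1=0 G1=(0+0>=1)=0 G2=G1=1 G3=0(const) -> 0010
Step 2: G0=NOT G2=NOT 1=0 G1=(0+0>=1)=0 G2=G1=0 G3=0(const) -> 0000
Step 3: G0=NOT G2=NOT 0=1 G1=(0+0>=1)=0 G2=G1=0 G3=0(const) -> 1000
Step 4: G0=NOT G2=NOT 0=1 G1=(1+0>=1)=1 G2=G1=0 G3=0(const) -> 1100
Step 5: G0=NOT G2=NOT 0=1 G1=(1+0>=1)=1 G2=G1=1 G3=0(const) -> 1110
Step 6: G0=NOT G2=NOT 1=0 G1=(1+0>=1)=1 G2=G1=1 G3=0(const) -> 0110
Cycle of length 6 starting at step 0 -> no fixed point

Answer: cycle 6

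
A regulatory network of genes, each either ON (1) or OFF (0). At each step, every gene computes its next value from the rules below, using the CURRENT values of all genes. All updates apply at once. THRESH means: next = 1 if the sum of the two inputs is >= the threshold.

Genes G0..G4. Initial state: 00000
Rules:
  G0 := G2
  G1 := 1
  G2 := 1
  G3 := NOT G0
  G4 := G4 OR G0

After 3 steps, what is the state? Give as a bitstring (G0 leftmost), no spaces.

Step 1: G0=G2=0 G1=1(const) G2=1(const) G3=NOT G0=NOT 0=1 G4=G4|G0=0|0=0 -> 01110
Step 2: G0=G2=1 G1=1(const) G2=1(const) G3=NOT G0=NOT 0=1 G4=G4|G0=0|0=0 -> 11110
Step 3: G0=G2=1 G1=1(const) G2=1(const) G3=NOT G0=NOT 1=0 G4=G4|G0=0|1=1 -> 11101

11101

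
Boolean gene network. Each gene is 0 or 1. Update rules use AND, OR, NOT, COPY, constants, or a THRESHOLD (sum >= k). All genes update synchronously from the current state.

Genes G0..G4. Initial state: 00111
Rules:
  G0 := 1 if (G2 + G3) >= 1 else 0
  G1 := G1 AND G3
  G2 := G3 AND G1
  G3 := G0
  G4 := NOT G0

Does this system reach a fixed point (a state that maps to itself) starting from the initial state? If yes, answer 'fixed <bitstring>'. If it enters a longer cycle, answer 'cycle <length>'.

Step 0: 00111
Step 1: G0=(1+1>=1)=1 G1=G1&G3=0&1=0 G2=G3&G1=1&0=0 G3=G0=0 G4=NOT G0=NOT 0=1 -> 10001
Step 2: G0=(0+0>=1)=0 G1=G1&G3=0&0=0 G2=G3&G1=0&0=0 G3=G0=1 G4=NOT G0=NOT 1=0 -> 00010
Step 3: G0=(0+1>=1)=1 G1=G1&G3=0&1=0 G2=G3&G1=1&0=0 G3=G0=0 G4=NOT G0=NOT 0=1 -> 10001
Cycle of length 2 starting at step 1 -> no fixed point

Answer: cycle 2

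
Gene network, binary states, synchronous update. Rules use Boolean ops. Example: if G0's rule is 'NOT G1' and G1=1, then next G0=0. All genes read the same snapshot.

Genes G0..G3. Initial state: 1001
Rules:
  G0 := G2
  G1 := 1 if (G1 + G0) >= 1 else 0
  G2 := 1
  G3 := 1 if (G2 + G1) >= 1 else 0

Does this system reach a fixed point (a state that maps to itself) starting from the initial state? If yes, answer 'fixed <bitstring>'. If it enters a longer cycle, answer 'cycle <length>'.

Step 0: 1001
Step 1: G0=G2=0 G1=(0+1>=1)=1 G2=1(const) G3=(0+0>=1)=0 -> 0110
Step 2: G0=G2=1 G1=(1+0>=1)=1 G2=1(const) G3=(1+1>=1)=1 -> 1111
Step 3: G0=G2=1 G1=(1+1>=1)=1 G2=1(const) G3=(1+1>=1)=1 -> 1111
Fixed point reached at step 2: 1111

Answer: fixed 1111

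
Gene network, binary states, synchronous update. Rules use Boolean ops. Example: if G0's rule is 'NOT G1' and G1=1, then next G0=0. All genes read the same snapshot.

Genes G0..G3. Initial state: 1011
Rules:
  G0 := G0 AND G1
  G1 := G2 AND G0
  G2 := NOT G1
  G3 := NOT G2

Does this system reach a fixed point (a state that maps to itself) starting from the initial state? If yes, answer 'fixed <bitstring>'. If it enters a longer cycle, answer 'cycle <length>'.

Answer: fixed 0010

Derivation:
Step 0: 1011
Step 1: G0=G0&G1=1&0=0 G1=G2&G0=1&1=1 G2=NOT G1=NOT 0=1 G3=NOT G2=NOT 1=0 -> 0110
Step 2: G0=G0&G1=0&1=0 G1=G2&G0=1&0=0 G2=NOT G1=NOT 1=0 G3=NOT G2=NOT 1=0 -> 0000
Step 3: G0=G0&G1=0&0=0 G1=G2&G0=0&0=0 G2=NOT G1=NOT 0=1 G3=NOT G2=NOT 0=1 -> 0011
Step 4: G0=G0&G1=0&0=0 G1=G2&G0=1&0=0 G2=NOT G1=NOT 0=1 G3=NOT G2=NOT 1=0 -> 0010
Step 5: G0=G0&G1=0&0=0 G1=G2&G0=1&0=0 G2=NOT G1=NOT 0=1 G3=NOT G2=NOT 1=0 -> 0010
Fixed point reached at step 4: 0010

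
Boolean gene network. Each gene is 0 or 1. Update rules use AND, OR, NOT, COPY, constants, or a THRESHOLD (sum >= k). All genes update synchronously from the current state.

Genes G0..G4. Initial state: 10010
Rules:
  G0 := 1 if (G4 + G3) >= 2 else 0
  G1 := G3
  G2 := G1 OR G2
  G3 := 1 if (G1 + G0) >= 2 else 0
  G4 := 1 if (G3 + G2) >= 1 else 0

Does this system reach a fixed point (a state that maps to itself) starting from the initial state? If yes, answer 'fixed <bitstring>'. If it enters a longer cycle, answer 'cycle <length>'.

Answer: fixed 00101

Derivation:
Step 0: 10010
Step 1: G0=(0+1>=2)=0 G1=G3=1 G2=G1|G2=0|0=0 G3=(0+1>=2)=0 G4=(1+0>=1)=1 -> 01001
Step 2: G0=(1+0>=2)=0 G1=G3=0 G2=G1|G2=1|0=1 G3=(1+0>=2)=0 G4=(0+0>=1)=0 -> 00100
Step 3: G0=(0+0>=2)=0 G1=G3=0 G2=G1|G2=0|1=1 G3=(0+0>=2)=0 G4=(0+1>=1)=1 -> 00101
Step 4: G0=(1+0>=2)=0 G1=G3=0 G2=G1|G2=0|1=1 G3=(0+0>=2)=0 G4=(0+1>=1)=1 -> 00101
Fixed point reached at step 3: 00101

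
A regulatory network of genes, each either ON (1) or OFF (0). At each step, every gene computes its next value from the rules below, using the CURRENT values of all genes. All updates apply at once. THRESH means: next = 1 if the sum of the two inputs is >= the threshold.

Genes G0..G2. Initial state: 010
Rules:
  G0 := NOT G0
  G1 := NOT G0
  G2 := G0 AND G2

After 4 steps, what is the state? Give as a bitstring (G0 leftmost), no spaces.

Step 1: G0=NOT G0=NOT 0=1 G1=NOT G0=NOT 0=1 G2=G0&G2=0&0=0 -> 110
Step 2: G0=NOT G0=NOT 1=0 G1=NOT G0=NOT 1=0 G2=G0&G2=1&0=0 -> 000
Step 3: G0=NOT G0=NOT 0=1 G1=NOT G0=NOT 0=1 G2=G0&G2=0&0=0 -> 110
Step 4: G0=NOT G0=NOT 1=0 G1=NOT G0=NOT 1=0 G2=G0&G2=1&0=0 -> 000

000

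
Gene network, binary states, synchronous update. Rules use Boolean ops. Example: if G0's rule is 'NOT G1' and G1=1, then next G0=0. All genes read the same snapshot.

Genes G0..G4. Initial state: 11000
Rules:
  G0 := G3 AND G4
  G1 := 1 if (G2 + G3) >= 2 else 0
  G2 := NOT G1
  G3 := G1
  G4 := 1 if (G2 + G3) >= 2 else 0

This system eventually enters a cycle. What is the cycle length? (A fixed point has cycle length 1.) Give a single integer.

Answer: 1

Derivation:
Step 0: 11000
Step 1: G0=G3&G4=0&0=0 G1=(0+0>=2)=0 G2=NOT G1=NOT 1=0 G3=G1=1 G4=(0+0>=2)=0 -> 00010
Step 2: G0=G3&G4=1&0=0 G1=(0+1>=2)=0 G2=NOT G1=NOT 0=1 G3=G1=0 G4=(0+1>=2)=0 -> 00100
Step 3: G0=G3&G4=0&0=0 G1=(1+0>=2)=0 G2=NOT G1=NOT 0=1 G3=G1=0 G4=(1+0>=2)=0 -> 00100
State from step 3 equals state from step 2 -> cycle length 1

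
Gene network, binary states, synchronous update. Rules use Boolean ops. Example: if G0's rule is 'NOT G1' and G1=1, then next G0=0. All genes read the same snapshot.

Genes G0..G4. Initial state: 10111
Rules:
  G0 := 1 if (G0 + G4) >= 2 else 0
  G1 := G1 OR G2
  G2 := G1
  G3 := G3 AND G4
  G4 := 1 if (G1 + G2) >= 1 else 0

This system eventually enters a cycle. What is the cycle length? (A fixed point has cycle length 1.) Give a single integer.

Answer: 1

Derivation:
Step 0: 10111
Step 1: G0=(1+1>=2)=1 G1=G1|G2=0|1=1 G2=G1=0 G3=G3&G4=1&1=1 G4=(0+1>=1)=1 -> 11011
Step 2: G0=(1+1>=2)=1 G1=G1|G2=1|0=1 G2=G1=1 G3=G3&G4=1&1=1 G4=(1+0>=1)=1 -> 11111
Step 3: G0=(1+1>=2)=1 G1=G1|G2=1|1=1 G2=G1=1 G3=G3&G4=1&1=1 G4=(1+1>=1)=1 -> 11111
State from step 3 equals state from step 2 -> cycle length 1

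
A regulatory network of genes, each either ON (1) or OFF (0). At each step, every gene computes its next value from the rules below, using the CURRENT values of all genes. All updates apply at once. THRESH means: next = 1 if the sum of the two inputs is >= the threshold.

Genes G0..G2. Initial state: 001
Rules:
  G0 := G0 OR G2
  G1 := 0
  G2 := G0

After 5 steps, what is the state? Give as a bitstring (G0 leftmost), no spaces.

Step 1: G0=G0|G2=0|1=1 G1=0(const) G2=G0=0 -> 100
Step 2: G0=G0|G2=1|0=1 G1=0(const) G2=G0=1 -> 101
Step 3: G0=G0|G2=1|1=1 G1=0(const) G2=G0=1 -> 101
Step 4: G0=G0|G2=1|1=1 G1=0(const) G2=G0=1 -> 101
Step 5: G0=G0|G2=1|1=1 G1=0(const) G2=G0=1 -> 101

101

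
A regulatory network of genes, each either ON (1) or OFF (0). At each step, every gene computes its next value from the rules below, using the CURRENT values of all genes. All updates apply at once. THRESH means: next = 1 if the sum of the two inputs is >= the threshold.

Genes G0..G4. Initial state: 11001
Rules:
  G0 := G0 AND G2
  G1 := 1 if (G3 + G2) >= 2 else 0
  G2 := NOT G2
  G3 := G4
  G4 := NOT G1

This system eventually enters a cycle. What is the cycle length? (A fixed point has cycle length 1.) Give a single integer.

Answer: 2

Derivation:
Step 0: 11001
Step 1: G0=G0&G2=1&0=0 G1=(0+0>=2)=0 G2=NOT G2=NOT 0=1 G3=G4=1 G4=NOT G1=NOT 1=0 -> 00110
Step 2: G0=G0&G2=0&1=0 G1=(1+1>=2)=1 G2=NOT G2=NOT 1=0 G3=G4=0 G4=NOT G1=NOT 0=1 -> 01001
Step 3: G0=G0&G2=0&0=0 G1=(0+0>=2)=0 G2=NOT G2=NOT 0=1 G3=G4=1 G4=NOT G1=NOT 1=0 -> 00110
State from step 3 equals state from step 1 -> cycle length 2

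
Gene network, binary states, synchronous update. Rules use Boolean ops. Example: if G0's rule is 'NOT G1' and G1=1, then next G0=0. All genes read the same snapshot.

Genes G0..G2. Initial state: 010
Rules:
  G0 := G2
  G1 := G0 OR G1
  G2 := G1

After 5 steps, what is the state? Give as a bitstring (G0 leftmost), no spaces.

Step 1: G0=G2=0 G1=G0|G1=0|1=1 G2=G1=1 -> 011
Step 2: G0=G2=1 G1=G0|G1=0|1=1 G2=G1=1 -> 111
Step 3: G0=G2=1 G1=G0|G1=1|1=1 G2=G1=1 -> 111
Step 4: G0=G2=1 G1=G0|G1=1|1=1 G2=G1=1 -> 111
Step 5: G0=G2=1 G1=G0|G1=1|1=1 G2=G1=1 -> 111

111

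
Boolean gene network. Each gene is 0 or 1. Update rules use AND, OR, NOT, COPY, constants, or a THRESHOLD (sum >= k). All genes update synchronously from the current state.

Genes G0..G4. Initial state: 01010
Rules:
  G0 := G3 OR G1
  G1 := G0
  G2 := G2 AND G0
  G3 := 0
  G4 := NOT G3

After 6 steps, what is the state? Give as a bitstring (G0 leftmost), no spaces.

Step 1: G0=G3|G1=1|1=1 G1=G0=0 G2=G2&G0=0&0=0 G3=0(const) G4=NOT G3=NOT 1=0 -> 10000
Step 2: G0=G3|G1=0|0=0 G1=G0=1 G2=G2&G0=0&1=0 G3=0(const) G4=NOT G3=NOT 0=1 -> 01001
Step 3: G0=G3|G1=0|1=1 G1=G0=0 G2=G2&G0=0&0=0 G3=0(const) G4=NOT G3=NOT 0=1 -> 10001
Step 4: G0=G3|G1=0|0=0 G1=G0=1 G2=G2&G0=0&1=0 G3=0(const) G4=NOT G3=NOT 0=1 -> 01001
Step 5: G0=G3|G1=0|1=1 G1=G0=0 G2=G2&G0=0&0=0 G3=0(const) G4=NOT G3=NOT 0=1 -> 10001
Step 6: G0=G3|G1=0|0=0 G1=G0=1 G2=G2&G0=0&1=0 G3=0(const) G4=NOT G3=NOT 0=1 -> 01001

01001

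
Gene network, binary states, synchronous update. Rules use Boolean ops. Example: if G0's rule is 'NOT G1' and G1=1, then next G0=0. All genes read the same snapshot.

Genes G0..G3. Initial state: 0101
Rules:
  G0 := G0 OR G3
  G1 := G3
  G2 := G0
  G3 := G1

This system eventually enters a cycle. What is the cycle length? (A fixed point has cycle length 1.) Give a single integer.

Answer: 1

Derivation:
Step 0: 0101
Step 1: G0=G0|G3=0|1=1 G1=G3=1 G2=G0=0 G3=G1=1 -> 1101
Step 2: G0=G0|G3=1|1=1 G1=G3=1 G2=G0=1 G3=G1=1 -> 1111
Step 3: G0=G0|G3=1|1=1 G1=G3=1 G2=G0=1 G3=G1=1 -> 1111
State from step 3 equals state from step 2 -> cycle length 1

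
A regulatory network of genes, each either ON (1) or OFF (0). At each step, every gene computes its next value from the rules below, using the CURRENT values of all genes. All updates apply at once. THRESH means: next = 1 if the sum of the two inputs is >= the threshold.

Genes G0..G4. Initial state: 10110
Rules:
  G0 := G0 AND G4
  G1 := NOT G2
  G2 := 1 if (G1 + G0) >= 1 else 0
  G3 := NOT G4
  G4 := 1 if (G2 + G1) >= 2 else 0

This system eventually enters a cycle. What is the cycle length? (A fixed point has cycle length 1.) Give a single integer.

Step 0: 10110
Step 1: G0=G0&G4=1&0=0 G1=NOT G2=NOT 1=0 G2=(0+1>=1)=1 G3=NOT G4=NOT 0=1 G4=(1+0>=2)=0 -> 00110
Step 2: G0=G0&G4=0&0=0 G1=NOT G2=NOT 1=0 G2=(0+0>=1)=0 G3=NOT G4=NOT 0=1 G4=(1+0>=2)=0 -> 00010
Step 3: G0=G0&G4=0&0=0 G1=NOT G2=NOT 0=1 G2=(0+0>=1)=0 G3=NOT G4=NOT 0=1 G4=(0+0>=2)=0 -> 01010
Step 4: G0=G0&G4=0&0=0 G1=NOT G2=NOT 0=1 G2=(1+0>=1)=1 G3=NOT G4=NOT 0=1 G4=(0+1>=2)=0 -> 01110
Step 5: G0=G0&G4=0&0=0 G1=NOT G2=NOT 1=0 G2=(1+0>=1)=1 G3=NOT G4=NOT 0=1 G4=(1+1>=2)=1 -> 00111
Step 6: G0=G0&G4=0&1=0 G1=NOT G2=NOT 1=0 G2=(0+0>=1)=0 G3=NOT G4=NOT 1=0 G4=(1+0>=2)=0 -> 00000
Step 7: G0=G0&G4=0&0=0 G1=NOT G2=NOT 0=1 G2=(0+0>=1)=0 G3=NOT G4=NOT 0=1 G4=(0+0>=2)=0 -> 01010
State from step 7 equals state from step 3 -> cycle length 4

Answer: 4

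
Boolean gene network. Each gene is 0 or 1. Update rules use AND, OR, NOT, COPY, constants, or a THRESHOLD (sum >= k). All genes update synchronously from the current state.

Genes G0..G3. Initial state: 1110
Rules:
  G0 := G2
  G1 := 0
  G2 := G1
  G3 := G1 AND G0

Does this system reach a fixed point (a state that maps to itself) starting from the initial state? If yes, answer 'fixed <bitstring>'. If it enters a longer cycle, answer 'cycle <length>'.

Step 0: 1110
Step 1: G0=G2=1 G1=0(const) G2=G1=1 G3=G1&G0=1&1=1 -> 1011
Step 2: G0=G2=1 G1=0(const) G2=G1=0 G3=G1&G0=0&1=0 -> 1000
Step 3: G0=G2=0 G1=0(const) G2=G1=0 G3=G1&G0=0&1=0 -> 0000
Step 4: G0=G2=0 G1=0(const) G2=G1=0 G3=G1&G0=0&0=0 -> 0000
Fixed point reached at step 3: 0000

Answer: fixed 0000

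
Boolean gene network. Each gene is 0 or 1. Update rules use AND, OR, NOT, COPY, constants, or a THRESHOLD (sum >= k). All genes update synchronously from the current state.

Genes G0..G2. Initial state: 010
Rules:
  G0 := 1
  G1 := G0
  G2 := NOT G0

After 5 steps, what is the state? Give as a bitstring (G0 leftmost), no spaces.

Step 1: G0=1(const) G1=G0=0 G2=NOT G0=NOT 0=1 -> 101
Step 2: G0=1(const) G1=G0=1 G2=NOT G0=NOT 1=0 -> 110
Step 3: G0=1(const) G1=G0=1 G2=NOT G0=NOT 1=0 -> 110
Step 4: G0=1(const) G1=G0=1 G2=NOT G0=NOT 1=0 -> 110
Step 5: G0=1(const) G1=G0=1 G2=NOT G0=NOT 1=0 -> 110

110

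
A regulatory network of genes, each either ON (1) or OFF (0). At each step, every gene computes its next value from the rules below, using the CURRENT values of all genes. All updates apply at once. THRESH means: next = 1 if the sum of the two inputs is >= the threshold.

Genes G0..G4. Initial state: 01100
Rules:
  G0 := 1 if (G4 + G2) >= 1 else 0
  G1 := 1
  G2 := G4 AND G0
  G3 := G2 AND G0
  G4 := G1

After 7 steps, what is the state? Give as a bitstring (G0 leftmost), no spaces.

Step 1: G0=(0+1>=1)=1 G1=1(const) G2=G4&G0=0&0=0 G3=G2&G0=1&0=0 G4=G1=1 -> 11001
Step 2: G0=(1+0>=1)=1 G1=1(const) G2=G4&G0=1&1=1 G3=G2&G0=0&1=0 G4=G1=1 -> 11101
Step 3: G0=(1+1>=1)=1 G1=1(const) G2=G4&G0=1&1=1 G3=G2&G0=1&1=1 G4=G1=1 -> 11111
Step 4: G0=(1+1>=1)=1 G1=1(const) G2=G4&G0=1&1=1 G3=G2&G0=1&1=1 G4=G1=1 -> 11111
Step 5: G0=(1+1>=1)=1 G1=1(const) G2=G4&G0=1&1=1 G3=G2&G0=1&1=1 G4=G1=1 -> 11111
Step 6: G0=(1+1>=1)=1 G1=1(const) G2=G4&G0=1&1=1 G3=G2&G0=1&1=1 G4=G1=1 -> 11111
Step 7: G0=(1+1>=1)=1 G1=1(const) G2=G4&G0=1&1=1 G3=G2&G0=1&1=1 G4=G1=1 -> 11111

11111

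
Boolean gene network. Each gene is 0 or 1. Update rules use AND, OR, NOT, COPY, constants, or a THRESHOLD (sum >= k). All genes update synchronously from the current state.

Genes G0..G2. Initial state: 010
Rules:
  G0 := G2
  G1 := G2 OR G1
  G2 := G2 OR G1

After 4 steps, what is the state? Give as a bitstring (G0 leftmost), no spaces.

Step 1: G0=G2=0 G1=G2|G1=0|1=1 G2=G2|G1=0|1=1 -> 011
Step 2: G0=G2=1 G1=G2|G1=1|1=1 G2=G2|G1=1|1=1 -> 111
Step 3: G0=G2=1 G1=G2|G1=1|1=1 G2=G2|G1=1|1=1 -> 111
Step 4: G0=G2=1 G1=G2|G1=1|1=1 G2=G2|G1=1|1=1 -> 111

111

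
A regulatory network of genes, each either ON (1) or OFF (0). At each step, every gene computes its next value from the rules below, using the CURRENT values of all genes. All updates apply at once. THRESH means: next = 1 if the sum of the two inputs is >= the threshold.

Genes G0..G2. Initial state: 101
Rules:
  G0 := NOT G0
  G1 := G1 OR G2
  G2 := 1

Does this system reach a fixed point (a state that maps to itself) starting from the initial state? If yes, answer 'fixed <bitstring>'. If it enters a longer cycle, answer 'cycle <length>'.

Answer: cycle 2

Derivation:
Step 0: 101
Step 1: G0=NOT G0=NOT 1=0 G1=G1|G2=0|1=1 G2=1(const) -> 011
Step 2: G0=NOT G0=NOT 0=1 G1=G1|G2=1|1=1 G2=1(const) -> 111
Step 3: G0=NOT G0=NOT 1=0 G1=G1|G2=1|1=1 G2=1(const) -> 011
Cycle of length 2 starting at step 1 -> no fixed point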